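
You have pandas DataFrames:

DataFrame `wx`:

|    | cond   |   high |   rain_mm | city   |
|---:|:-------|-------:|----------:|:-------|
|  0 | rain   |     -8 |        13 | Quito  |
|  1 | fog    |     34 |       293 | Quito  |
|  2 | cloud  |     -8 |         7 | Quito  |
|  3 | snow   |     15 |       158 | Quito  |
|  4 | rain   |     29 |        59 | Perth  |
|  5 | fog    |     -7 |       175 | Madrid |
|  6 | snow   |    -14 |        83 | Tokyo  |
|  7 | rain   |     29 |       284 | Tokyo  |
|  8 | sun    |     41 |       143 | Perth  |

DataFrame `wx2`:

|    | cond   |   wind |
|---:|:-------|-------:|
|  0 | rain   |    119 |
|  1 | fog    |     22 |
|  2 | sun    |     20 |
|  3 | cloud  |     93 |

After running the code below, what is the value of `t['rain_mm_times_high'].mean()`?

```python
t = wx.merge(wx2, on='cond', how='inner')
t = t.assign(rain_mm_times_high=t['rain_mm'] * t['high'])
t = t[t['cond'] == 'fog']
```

4368.5

merge on 'cond' (how='inner') → 7 rows:
    cond  high  rain_mm    city  wind
0   rain    -8       13   Quito   119
1    fog    34      293   Quito    22
2  cloud    -8        7   Quito    93
3   rain    29       59   Perth   119
4    fog    -7      175  Madrid    22
5   rain    29      284   Tokyo   119
6    sun    41      143   Perth    20
add column rain_mm_times_high = t['rain_mm'] * t['high']:
    cond  high  rain_mm    city  wind  rain_mm_times_high
0   rain    -8       13   Quito   119                -104
1    fog    34      293   Quito    22                9962
2  cloud    -8        7   Quito    93                 -56
3   rain    29       59   Perth   119                1711
4    fog    -7      175  Madrid    22               -1225
5   rain    29      284   Tokyo   119                8236
6    sun    41      143   Perth    20                5863
filter rows where cond == 'fog':
  cond  high  rain_mm    city  wind  rain_mm_times_high
1  fog    34      293   Quito    22                9962
4  fog    -7      175  Madrid    22               -1225
mean of column 'rain_mm_times_high' → 4368.5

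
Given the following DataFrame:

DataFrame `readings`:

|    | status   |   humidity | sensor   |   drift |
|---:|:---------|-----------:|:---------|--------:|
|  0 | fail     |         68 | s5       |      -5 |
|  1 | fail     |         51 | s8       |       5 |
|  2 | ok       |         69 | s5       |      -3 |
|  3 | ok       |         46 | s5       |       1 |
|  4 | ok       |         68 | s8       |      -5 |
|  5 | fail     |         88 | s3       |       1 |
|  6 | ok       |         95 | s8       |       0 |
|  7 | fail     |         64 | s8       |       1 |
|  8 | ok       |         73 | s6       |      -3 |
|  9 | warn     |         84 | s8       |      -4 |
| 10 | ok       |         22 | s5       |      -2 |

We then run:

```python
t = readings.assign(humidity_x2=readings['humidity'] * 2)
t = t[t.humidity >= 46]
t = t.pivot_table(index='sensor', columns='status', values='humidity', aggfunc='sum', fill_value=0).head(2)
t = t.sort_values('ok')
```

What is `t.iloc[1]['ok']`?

115

add column humidity_x2 = readings['humidity'] * 2:
   status  humidity sensor  drift  humidity_x2
0    fail        68     s5     -5          136
1    fail        51     s8      5          102
2      ok        69     s5     -3          138
3      ok        46     s5      1           92
4      ok        68     s8     -5          136
5    fail        88     s3      1          176
6      ok        95     s8      0          190
7    fail        64     s8      1          128
8      ok        73     s6     -3          146
9    warn        84     s8     -4          168
10     ok        22     s5     -2           44
filter rows where humidity >= 46:
  status  humidity sensor  drift  humidity_x2
0   fail        68     s5     -5          136
1   fail        51     s8      5          102
2     ok        69     s5     -3          138
3     ok        46     s5      1           92
4     ok        68     s8     -5          136
5   fail        88     s3      1          176
6     ok        95     s8      0          190
7   fail        64     s8      1          128
8     ok        73     s6     -3          146
9   warn        84     s8     -4          168
pivot: rows=sensor, cols=status, sum(humidity):
status  fail   ok  warn
sensor                 
s3        88    0     0
s5        68  115     0
s6         0   73     0
s8       115  163    84
take first 2 rows:
status  fail   ok  warn
sensor                 
s3        88    0     0
s5        68  115     0
sort by ok:
status  fail   ok  warn
sensor                 
s3        88    0     0
s5        68  115     0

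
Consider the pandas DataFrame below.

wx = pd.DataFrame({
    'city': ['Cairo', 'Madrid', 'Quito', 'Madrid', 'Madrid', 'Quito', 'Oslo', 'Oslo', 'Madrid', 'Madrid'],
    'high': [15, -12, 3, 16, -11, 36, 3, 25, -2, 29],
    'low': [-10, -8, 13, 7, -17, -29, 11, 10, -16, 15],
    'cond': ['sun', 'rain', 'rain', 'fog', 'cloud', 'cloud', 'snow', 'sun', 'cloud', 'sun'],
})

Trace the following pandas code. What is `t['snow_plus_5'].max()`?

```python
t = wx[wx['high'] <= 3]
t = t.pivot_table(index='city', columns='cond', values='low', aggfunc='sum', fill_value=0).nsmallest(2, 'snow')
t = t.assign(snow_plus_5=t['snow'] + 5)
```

5

filter rows where high <= 3:
     city  high  low   cond
1  Madrid   -12   -8   rain
2   Quito     3   13   rain
4  Madrid   -11  -17  cloud
6    Oslo     3   11   snow
8  Madrid    -2  -16  cloud
pivot: rows=city, cols=cond, sum(low):
cond    cloud  rain  snow
city                     
Madrid    -33    -8     0
Oslo        0     0    11
Quito       0    13     0
take 2 rows with smallest snow:
cond    cloud  rain  snow
city                     
Madrid    -33    -8     0
Quito       0    13     0
add column snow_plus_5 = t['snow'] + 5:
cond    cloud  rain  snow  snow_plus_5
city                                  
Madrid    -33    -8     0            5
Quito       0    13     0            5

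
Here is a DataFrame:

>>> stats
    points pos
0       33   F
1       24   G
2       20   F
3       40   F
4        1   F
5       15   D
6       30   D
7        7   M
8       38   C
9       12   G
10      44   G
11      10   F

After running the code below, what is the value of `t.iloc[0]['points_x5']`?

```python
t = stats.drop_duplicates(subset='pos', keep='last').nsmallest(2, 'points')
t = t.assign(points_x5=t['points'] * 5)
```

drop duplicate pos (keep=last):
    points pos
6       30   D
7        7   M
8       38   C
10      44   G
11      10   F
take 2 rows with smallest points:
    points pos
7        7   M
11      10   F
add column points_x5 = t['points'] * 5:
    points pos  points_x5
7        7   M         35
11      10   F         50

35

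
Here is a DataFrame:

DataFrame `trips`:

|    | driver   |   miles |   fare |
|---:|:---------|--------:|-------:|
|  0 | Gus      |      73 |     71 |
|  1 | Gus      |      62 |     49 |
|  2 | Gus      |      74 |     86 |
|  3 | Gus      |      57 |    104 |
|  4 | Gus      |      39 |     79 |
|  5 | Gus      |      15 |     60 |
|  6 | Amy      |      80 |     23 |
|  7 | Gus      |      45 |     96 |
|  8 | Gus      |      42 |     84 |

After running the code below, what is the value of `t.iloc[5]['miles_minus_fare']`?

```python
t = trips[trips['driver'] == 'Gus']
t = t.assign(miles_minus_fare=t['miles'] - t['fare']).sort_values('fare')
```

-12

filter rows where driver == 'Gus':
  driver  miles  fare
0    Gus     73    71
1    Gus     62    49
2    Gus     74    86
3    Gus     57   104
4    Gus     39    79
5    Gus     15    60
7    Gus     45    96
8    Gus     42    84
add column miles_minus_fare = t['miles'] - t['fare']:
  driver  miles  fare  miles_minus_fare
0    Gus     73    71                 2
1    Gus     62    49                13
2    Gus     74    86               -12
3    Gus     57   104               -47
4    Gus     39    79               -40
5    Gus     15    60               -45
7    Gus     45    96               -51
8    Gus     42    84               -42
sort by fare:
  driver  miles  fare  miles_minus_fare
1    Gus     62    49                13
5    Gus     15    60               -45
0    Gus     73    71                 2
4    Gus     39    79               -40
8    Gus     42    84               -42
2    Gus     74    86               -12
7    Gus     45    96               -51
3    Gus     57   104               -47
Taking the value at position 5, column 'miles_minus_fare' gives -12.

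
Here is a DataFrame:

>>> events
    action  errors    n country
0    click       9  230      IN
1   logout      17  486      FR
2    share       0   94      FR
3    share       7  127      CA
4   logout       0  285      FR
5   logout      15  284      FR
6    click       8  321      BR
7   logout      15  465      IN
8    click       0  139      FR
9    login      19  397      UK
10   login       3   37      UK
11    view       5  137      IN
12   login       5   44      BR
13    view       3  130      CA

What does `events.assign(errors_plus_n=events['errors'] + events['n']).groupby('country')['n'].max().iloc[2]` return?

add column errors_plus_n = events['errors'] + events['n']:
    action  errors    n country  errors_plus_n
0    click       9  230      IN            239
1   logout      17  486      FR            503
2    share       0   94      FR             94
3    share       7  127      CA            134
4   logout       0  285      FR            285
5   logout      15  284      FR            299
6    click       8  321      BR            329
7   logout      15  465      IN            480
8    click       0  139      FR            139
9    login      19  397      UK            416
10   login       3   37      UK             40
11    view       5  137      IN            142
12   login       5   44      BR             49
13    view       3  130      CA            133
group by country, max of n:
country
BR    321
CA    130
FR    486
IN    465
UK    397
Name: n, dtype: int64

486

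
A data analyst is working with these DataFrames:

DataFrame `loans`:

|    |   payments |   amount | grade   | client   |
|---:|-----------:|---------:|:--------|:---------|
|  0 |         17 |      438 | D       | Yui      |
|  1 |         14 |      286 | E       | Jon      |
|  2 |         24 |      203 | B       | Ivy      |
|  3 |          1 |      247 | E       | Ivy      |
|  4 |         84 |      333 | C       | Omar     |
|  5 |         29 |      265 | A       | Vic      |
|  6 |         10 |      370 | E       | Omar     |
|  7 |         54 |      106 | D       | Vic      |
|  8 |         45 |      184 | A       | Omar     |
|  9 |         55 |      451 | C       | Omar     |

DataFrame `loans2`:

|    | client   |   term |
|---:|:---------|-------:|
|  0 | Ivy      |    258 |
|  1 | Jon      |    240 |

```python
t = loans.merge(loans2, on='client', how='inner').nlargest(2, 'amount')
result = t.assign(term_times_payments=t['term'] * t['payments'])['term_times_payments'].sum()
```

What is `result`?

merge on 'client' (how='inner') → 3 rows:
   payments  amount grade client  term
0        14     286     E    Jon   240
1        24     203     B    Ivy   258
2         1     247     E    Ivy   258
take 2 rows with largest amount:
   payments  amount grade client  term
0        14     286     E    Jon   240
2         1     247     E    Ivy   258
add column term_times_payments = t['term'] * t['payments']:
   payments  amount grade client  term  term_times_payments
0        14     286     E    Jon   240                 3360
2         1     247     E    Ivy   258                  258

3618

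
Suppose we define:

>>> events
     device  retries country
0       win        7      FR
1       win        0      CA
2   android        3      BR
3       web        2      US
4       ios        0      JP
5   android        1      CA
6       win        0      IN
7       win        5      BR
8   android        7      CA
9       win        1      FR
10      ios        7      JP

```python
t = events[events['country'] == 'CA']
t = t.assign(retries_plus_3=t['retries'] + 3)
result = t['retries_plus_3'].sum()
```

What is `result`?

17

filter rows where country == 'CA':
    device  retries country
1      win        0      CA
5  android        1      CA
8  android        7      CA
add column retries_plus_3 = t['retries'] + 3:
    device  retries country  retries_plus_3
1      win        0      CA               3
5  android        1      CA               4
8  android        7      CA              10
Reading off the sum of column 'retries_plus_3', we get 17.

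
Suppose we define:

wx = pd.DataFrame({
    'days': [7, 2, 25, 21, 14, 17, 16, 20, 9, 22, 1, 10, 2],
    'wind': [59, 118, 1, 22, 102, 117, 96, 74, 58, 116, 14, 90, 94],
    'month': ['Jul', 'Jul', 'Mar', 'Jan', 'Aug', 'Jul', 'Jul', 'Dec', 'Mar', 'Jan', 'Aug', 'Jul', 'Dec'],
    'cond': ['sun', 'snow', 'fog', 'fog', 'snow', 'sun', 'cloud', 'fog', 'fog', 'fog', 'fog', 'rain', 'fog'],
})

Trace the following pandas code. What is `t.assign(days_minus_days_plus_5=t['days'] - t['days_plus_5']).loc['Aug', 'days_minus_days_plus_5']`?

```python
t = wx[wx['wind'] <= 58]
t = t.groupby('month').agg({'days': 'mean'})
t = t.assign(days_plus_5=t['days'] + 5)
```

-5.0

filter rows where wind <= 58:
    days  wind month cond
2     25     1   Mar  fog
3     21    22   Jan  fog
8      9    58   Mar  fog
10     1    14   Aug  fog
group by month, mean of days:
       days
month      
Aug     1.0
Jan    21.0
Mar    17.0
add column days_plus_5 = t['days'] + 5:
       days  days_plus_5
month                   
Aug     1.0          6.0
Jan    21.0         26.0
Mar    17.0         22.0
add column days_minus_days_plus_5 = t['days'] - t['days_plus_5']:
       days  days_plus_5  days_minus_days_plus_5
month                                           
Aug     1.0          6.0                    -5.0
Jan    21.0         26.0                    -5.0
Mar    17.0         22.0                    -5.0
Finally, value at row 'Aug', column 'days_minus_days_plus_5' = -5.0.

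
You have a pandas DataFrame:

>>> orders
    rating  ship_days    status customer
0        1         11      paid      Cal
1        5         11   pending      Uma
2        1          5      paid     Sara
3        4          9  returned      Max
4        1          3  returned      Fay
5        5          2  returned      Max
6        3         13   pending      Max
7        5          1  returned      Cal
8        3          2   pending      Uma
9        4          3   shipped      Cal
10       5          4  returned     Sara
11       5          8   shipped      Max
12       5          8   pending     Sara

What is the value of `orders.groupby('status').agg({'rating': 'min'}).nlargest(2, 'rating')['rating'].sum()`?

7

group by status, min of rating:
          rating
status          
paid           1
pending        3
returned       1
shipped        4
take 2 rows with largest rating:
         rating
status         
shipped       4
pending       3
Reading off the sum of column 'rating', we get 7.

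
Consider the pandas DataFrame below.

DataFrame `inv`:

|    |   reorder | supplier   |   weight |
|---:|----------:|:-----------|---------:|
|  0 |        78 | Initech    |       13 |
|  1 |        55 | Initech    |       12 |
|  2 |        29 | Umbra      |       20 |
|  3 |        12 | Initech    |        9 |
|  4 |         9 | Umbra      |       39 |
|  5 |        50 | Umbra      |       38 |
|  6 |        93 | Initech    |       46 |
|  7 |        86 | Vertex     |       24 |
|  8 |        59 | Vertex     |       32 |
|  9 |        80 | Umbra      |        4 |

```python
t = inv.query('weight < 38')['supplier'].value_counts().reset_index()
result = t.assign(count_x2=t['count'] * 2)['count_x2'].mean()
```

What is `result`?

filter rows where weight < 38:
   reorder supplier  weight
0       78  Initech      13
1       55  Initech      12
2       29    Umbra      20
3       12  Initech       9
7       86   Vertex      24
8       59   Vertex      32
9       80    Umbra       4
value_counts of supplier:
supplier
Initech    3
Umbra      2
Vertex     2
Name: count, dtype: int64
reset_index():
  supplier  count
0  Initech      3
1    Umbra      2
2   Vertex      2
add column count_x2 = t['count'] * 2:
  supplier  count  count_x2
0  Initech      3         6
1    Umbra      2         4
2   Vertex      2         4
Hence 4.66666666667.

4.66666666667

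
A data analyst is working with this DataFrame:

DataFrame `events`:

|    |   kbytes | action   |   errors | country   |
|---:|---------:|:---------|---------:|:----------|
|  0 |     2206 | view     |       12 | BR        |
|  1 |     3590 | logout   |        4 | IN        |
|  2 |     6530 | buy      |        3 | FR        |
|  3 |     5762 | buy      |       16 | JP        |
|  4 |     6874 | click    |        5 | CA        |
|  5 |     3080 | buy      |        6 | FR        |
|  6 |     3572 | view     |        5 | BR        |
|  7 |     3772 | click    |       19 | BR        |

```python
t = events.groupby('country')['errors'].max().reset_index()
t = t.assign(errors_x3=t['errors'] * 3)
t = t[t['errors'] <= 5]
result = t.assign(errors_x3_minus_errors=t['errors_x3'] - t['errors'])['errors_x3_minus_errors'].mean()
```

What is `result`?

9.0

group by country, max of errors:
country
BR    19
CA     5
FR     6
IN     4
JP    16
Name: errors, dtype: int64
reset_index():
  country  errors
0      BR      19
1      CA       5
2      FR       6
3      IN       4
4      JP      16
add column errors_x3 = t['errors'] * 3:
  country  errors  errors_x3
0      BR      19         57
1      CA       5         15
2      FR       6         18
3      IN       4         12
4      JP      16         48
filter rows where errors <= 5:
  country  errors  errors_x3
1      CA       5         15
3      IN       4         12
add column errors_x3_minus_errors = t['errors_x3'] - t['errors']:
  country  errors  errors_x3  errors_x3_minus_errors
1      CA       5         15                      10
3      IN       4         12                       8
mean of column 'errors_x3_minus_errors' → 9.0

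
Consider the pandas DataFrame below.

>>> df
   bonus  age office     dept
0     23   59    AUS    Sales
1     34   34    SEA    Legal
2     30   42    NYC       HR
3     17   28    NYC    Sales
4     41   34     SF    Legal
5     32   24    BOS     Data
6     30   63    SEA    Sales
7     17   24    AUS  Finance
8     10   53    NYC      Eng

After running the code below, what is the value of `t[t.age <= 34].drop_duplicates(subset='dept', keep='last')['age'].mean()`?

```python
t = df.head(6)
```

28.6666666667

take first 6 rows:
   bonus  age office   dept
0     23   59    AUS  Sales
1     34   34    SEA  Legal
2     30   42    NYC     HR
3     17   28    NYC  Sales
4     41   34     SF  Legal
5     32   24    BOS   Data
filter rows where age <= 34:
   bonus  age office   dept
1     34   34    SEA  Legal
3     17   28    NYC  Sales
4     41   34     SF  Legal
5     32   24    BOS   Data
drop duplicate dept (keep=last):
   bonus  age office   dept
3     17   28    NYC  Sales
4     41   34     SF  Legal
5     32   24    BOS   Data
Hence 28.6666666667.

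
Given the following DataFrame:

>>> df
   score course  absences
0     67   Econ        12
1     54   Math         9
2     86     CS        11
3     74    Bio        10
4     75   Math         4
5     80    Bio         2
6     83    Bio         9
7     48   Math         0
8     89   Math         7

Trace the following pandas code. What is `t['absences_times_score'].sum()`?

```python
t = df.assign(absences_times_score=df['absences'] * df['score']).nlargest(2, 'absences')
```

1750

add column absences_times_score = df['absences'] * df['score']:
   score course  absences  absences_times_score
0     67   Econ        12                   804
1     54   Math         9                   486
2     86     CS        11                   946
3     74    Bio        10                   740
4     75   Math         4                   300
5     80    Bio         2                   160
6     83    Bio         9                   747
7     48   Math         0                     0
8     89   Math         7                   623
take 2 rows with largest absences:
   score course  absences  absences_times_score
0     67   Econ        12                   804
2     86     CS        11                   946
Hence 1750.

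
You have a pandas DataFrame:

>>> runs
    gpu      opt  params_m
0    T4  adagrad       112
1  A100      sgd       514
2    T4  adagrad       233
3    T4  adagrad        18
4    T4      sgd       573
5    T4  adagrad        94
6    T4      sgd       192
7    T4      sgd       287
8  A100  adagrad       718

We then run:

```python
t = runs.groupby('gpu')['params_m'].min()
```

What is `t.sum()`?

group by gpu, min of params_m:
gpu
A100    514
T4       18
Name: params_m, dtype: int64

532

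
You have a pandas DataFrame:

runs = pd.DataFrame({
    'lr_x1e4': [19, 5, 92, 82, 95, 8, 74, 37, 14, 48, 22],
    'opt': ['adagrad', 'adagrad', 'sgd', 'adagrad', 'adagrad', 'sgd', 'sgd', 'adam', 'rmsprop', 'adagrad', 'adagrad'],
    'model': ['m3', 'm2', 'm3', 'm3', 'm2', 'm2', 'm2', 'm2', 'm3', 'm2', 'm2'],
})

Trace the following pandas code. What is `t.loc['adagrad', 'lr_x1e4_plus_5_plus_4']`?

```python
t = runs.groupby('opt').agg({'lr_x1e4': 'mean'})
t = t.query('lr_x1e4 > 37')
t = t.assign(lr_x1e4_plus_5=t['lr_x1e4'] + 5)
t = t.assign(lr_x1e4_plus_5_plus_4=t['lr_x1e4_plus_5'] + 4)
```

group by opt, mean of lr_x1e4:
           lr_x1e4
opt               
adagrad  45.166667
adam     37.000000
rmsprop  14.000000
sgd      58.000000
filter rows where lr_x1e4 > 37:
           lr_x1e4
opt               
adagrad  45.166667
sgd      58.000000
add column lr_x1e4_plus_5 = t['lr_x1e4'] + 5:
           lr_x1e4  lr_x1e4_plus_5
opt                               
adagrad  45.166667       50.166667
sgd      58.000000       63.000000
add column lr_x1e4_plus_5_plus_4 = t['lr_x1e4_plus_5'] + 4:
           lr_x1e4  lr_x1e4_plus_5  lr_x1e4_plus_5_plus_4
opt                                                      
adagrad  45.166667       50.166667              54.166667
sgd      58.000000       63.000000              67.000000
Taking the value at row 'adagrad', column 'lr_x1e4_plus_5_plus_4' gives 54.1666666667.

54.1666666667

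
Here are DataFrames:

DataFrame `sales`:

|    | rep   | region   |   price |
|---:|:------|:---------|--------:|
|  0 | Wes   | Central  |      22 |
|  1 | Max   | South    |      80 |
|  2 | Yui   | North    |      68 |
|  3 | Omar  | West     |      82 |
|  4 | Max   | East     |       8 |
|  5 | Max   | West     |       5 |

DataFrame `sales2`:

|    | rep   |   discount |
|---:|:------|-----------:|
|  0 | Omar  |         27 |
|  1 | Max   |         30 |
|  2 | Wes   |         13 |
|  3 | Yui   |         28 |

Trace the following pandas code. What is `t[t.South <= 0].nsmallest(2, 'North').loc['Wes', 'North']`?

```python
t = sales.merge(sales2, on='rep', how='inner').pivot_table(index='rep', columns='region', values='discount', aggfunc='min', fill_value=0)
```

0

merge on 'rep' (how='inner') → 6 rows:
    rep   region  price  discount
0   Wes  Central     22        13
1   Max    South     80        30
2   Yui    North     68        28
3  Omar     West     82        27
4   Max     East      8        30
5   Max     West      5        30
pivot: rows=rep, cols=region, min(discount):
region  Central  East  North  South  West
rep                                      
Max           0    30      0     30    30
Omar          0     0      0      0    27
Wes          13     0      0      0     0
Yui           0     0     28      0     0
filter rows where South <= 0:
region  Central  East  North  South  West
rep                                      
Omar          0     0      0      0    27
Wes          13     0      0      0     0
Yui           0     0     28      0     0
take 2 rows with smallest North:
region  Central  East  North  South  West
rep                                      
Omar          0     0      0      0    27
Wes          13     0      0      0     0
value at row 'Wes', column 'North' → 0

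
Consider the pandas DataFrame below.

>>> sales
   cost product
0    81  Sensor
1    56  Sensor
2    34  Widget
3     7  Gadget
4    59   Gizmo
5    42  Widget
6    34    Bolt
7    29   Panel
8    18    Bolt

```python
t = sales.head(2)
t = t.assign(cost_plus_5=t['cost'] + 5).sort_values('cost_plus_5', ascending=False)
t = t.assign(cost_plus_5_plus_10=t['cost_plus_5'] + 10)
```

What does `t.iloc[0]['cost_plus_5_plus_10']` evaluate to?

96

take first 2 rows:
   cost product
0    81  Sensor
1    56  Sensor
add column cost_plus_5 = t['cost'] + 5:
   cost product  cost_plus_5
0    81  Sensor           86
1    56  Sensor           61
sort by cost_plus_5 descending:
   cost product  cost_plus_5
0    81  Sensor           86
1    56  Sensor           61
add column cost_plus_5_plus_10 = t['cost_plus_5'] + 10:
   cost product  cost_plus_5  cost_plus_5_plus_10
0    81  Sensor           86                   96
1    56  Sensor           61                   71
Hence 96.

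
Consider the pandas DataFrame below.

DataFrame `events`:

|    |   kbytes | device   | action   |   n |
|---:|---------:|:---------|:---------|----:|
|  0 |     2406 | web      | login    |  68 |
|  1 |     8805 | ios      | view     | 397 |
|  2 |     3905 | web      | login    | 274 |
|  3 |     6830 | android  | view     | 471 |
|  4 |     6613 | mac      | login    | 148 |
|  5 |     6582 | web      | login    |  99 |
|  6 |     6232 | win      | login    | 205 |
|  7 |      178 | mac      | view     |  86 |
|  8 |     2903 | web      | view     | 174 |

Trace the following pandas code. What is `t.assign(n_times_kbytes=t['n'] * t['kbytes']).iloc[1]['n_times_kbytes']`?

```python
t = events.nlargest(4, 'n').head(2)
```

take 4 rows with largest n:
   kbytes   device action    n
3    6830  android   view  471
1    8805      ios   view  397
2    3905      web  login  274
6    6232      win  login  205
take first 2 rows:
   kbytes   device action    n
3    6830  android   view  471
1    8805      ios   view  397
add column n_times_kbytes = t['n'] * t['kbytes']:
   kbytes   device action    n  n_times_kbytes
3    6830  android   view  471         3216930
1    8805      ios   view  397         3495585
So iloc[1]['n_times_kbytes'] = 3495585.

3495585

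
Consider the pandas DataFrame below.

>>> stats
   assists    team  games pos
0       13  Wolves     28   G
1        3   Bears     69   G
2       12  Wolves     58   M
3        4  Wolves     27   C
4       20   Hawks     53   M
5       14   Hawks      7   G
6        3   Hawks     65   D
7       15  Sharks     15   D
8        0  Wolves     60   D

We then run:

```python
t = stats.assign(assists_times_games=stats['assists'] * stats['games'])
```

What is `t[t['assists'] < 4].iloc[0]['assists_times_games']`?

207

add column assists_times_games = stats['assists'] * stats['games']:
   assists    team  games pos  assists_times_games
0       13  Wolves     28   G                  364
1        3   Bears     69   G                  207
2       12  Wolves     58   M                  696
3        4  Wolves     27   C                  108
4       20   Hawks     53   M                 1060
5       14   Hawks      7   G                   98
6        3   Hawks     65   D                  195
7       15  Sharks     15   D                  225
8        0  Wolves     60   D                    0
filter rows where assists < 4:
   assists    team  games pos  assists_times_games
1        3   Bears     69   G                  207
6        3   Hawks     65   D                  195
8        0  Wolves     60   D                    0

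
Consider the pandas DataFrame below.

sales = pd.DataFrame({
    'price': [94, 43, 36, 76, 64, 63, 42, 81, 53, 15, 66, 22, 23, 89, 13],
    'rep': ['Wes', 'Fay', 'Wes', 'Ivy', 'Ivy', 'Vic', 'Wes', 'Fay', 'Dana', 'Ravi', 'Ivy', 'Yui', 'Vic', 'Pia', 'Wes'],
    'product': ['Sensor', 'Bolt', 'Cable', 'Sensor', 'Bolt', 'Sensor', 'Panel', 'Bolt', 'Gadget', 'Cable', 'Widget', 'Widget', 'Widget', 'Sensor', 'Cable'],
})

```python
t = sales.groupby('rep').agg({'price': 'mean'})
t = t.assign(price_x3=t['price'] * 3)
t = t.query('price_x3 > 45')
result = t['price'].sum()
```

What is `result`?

383.916666667

group by rep, mean of price:
          price
rep            
Dana  53.000000
Fay   62.000000
Ivy   68.666667
Pia   89.000000
Ravi  15.000000
Vic   43.000000
Wes   46.250000
Yui   22.000000
add column price_x3 = t['price'] * 3:
          price  price_x3
rep                      
Dana  53.000000    159.00
Fay   62.000000    186.00
Ivy   68.666667    206.00
Pia   89.000000    267.00
Ravi  15.000000     45.00
Vic   43.000000    129.00
Wes   46.250000    138.75
Yui   22.000000     66.00
filter rows where price_x3 > 45:
          price  price_x3
rep                      
Dana  53.000000    159.00
Fay   62.000000    186.00
Ivy   68.666667    206.00
Pia   89.000000    267.00
Vic   43.000000    129.00
Wes   46.250000    138.75
Yui   22.000000     66.00
So sum() = 383.916666667.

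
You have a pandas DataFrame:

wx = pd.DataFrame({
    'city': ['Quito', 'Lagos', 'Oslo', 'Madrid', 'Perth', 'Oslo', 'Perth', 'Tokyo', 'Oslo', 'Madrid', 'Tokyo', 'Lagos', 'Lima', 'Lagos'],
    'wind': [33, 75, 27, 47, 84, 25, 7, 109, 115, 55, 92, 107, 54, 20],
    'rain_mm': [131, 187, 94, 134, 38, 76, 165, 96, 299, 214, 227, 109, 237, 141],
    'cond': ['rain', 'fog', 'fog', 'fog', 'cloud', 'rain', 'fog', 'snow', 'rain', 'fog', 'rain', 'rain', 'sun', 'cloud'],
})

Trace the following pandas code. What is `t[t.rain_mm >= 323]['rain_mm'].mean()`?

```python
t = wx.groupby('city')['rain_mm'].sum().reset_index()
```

group by city, sum of rain_mm:
city
Lagos     437
Lima      237
Madrid    348
Oslo      469
Perth     203
Quito     131
Tokyo     323
Name: rain_mm, dtype: int64
reset_index():
     city  rain_mm
0   Lagos      437
1    Lima      237
2  Madrid      348
3    Oslo      469
4   Perth      203
5   Quito      131
6   Tokyo      323
filter rows where rain_mm >= 323:
     city  rain_mm
0   Lagos      437
2  Madrid      348
3    Oslo      469
6   Tokyo      323
The mean of column 'rain_mm' is 394.25.

394.25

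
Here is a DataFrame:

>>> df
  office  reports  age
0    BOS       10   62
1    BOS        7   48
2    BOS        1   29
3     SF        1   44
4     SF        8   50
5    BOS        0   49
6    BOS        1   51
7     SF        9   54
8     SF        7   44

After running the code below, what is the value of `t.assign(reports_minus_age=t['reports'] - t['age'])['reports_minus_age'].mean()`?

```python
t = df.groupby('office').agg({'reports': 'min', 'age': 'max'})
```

group by office: min(reports), max(age):
        reports  age
office              
BOS           0   62
SF            1   54
add column reports_minus_age = t['reports'] - t['age']:
        reports  age  reports_minus_age
office                                 
BOS           0   62                -62
SF            1   54                -53
Finally, mean of column 'reports_minus_age' = -57.5.

-57.5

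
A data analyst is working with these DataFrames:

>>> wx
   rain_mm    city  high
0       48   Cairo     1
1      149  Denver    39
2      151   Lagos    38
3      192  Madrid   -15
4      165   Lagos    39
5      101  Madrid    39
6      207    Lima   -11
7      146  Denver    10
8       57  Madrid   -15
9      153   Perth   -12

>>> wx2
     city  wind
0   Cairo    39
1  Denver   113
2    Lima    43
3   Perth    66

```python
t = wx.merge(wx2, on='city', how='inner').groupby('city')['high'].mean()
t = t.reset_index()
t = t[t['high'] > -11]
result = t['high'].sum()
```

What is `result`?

merge on 'city' (how='inner') → 5 rows:
   rain_mm    city  high  wind
0       48   Cairo     1    39
1      149  Denver    39   113
2      207    Lima   -11    43
3      146  Denver    10   113
4      153   Perth   -12    66
group by city, mean of high:
city
Cairo      1.0
Denver    24.5
Lima     -11.0
Perth    -12.0
Name: high, dtype: float64
reset_index():
     city  high
0   Cairo   1.0
1  Denver  24.5
2    Lima -11.0
3   Perth -12.0
filter rows where high > -11:
     city  high
0   Cairo   1.0
1  Denver  24.5
Finally, sum of column 'high' = 25.5.

25.5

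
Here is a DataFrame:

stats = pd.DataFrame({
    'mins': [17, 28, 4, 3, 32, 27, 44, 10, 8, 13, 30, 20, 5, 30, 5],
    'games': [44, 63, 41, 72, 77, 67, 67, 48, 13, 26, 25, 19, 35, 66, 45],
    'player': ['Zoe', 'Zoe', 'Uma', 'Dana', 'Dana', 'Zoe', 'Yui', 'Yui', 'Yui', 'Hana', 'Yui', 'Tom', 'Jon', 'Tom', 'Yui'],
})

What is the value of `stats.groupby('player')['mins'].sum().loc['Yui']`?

group by player, sum of mins:
player
Dana    35
Hana    13
Jon      5
Tom     50
Uma      4
Yui     97
Zoe     72
Name: mins, dtype: int64

97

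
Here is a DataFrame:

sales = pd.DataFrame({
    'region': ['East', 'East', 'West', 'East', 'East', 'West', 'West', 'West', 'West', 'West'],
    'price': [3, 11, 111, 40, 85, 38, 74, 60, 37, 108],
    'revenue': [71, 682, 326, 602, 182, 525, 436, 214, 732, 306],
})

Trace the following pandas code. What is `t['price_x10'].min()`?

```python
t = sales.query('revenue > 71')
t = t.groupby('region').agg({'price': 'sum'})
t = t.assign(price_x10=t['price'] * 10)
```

filter rows where revenue > 71:
  region  price  revenue
1   East     11      682
2   West    111      326
3   East     40      602
4   East     85      182
5   West     38      525
6   West     74      436
7   West     60      214
8   West     37      732
9   West    108      306
group by region, sum of price:
        price
region       
East      136
West      428
add column price_x10 = t['price'] * 10:
        price  price_x10
region                  
East      136       1360
West      428       4280
min of column 'price_x10' → 1360

1360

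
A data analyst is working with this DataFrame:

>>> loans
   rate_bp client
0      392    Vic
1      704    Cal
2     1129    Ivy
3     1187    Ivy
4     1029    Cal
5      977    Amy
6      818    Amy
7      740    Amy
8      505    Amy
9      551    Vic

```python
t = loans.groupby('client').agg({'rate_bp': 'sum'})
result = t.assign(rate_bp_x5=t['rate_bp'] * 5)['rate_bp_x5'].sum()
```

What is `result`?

group by client, sum of rate_bp:
        rate_bp
client         
Amy        3040
Cal        1733
Ivy        2316
Vic         943
add column rate_bp_x5 = t['rate_bp'] * 5:
        rate_bp  rate_bp_x5
client                     
Amy        3040       15200
Cal        1733        8665
Ivy        2316       11580
Vic         943        4715

40160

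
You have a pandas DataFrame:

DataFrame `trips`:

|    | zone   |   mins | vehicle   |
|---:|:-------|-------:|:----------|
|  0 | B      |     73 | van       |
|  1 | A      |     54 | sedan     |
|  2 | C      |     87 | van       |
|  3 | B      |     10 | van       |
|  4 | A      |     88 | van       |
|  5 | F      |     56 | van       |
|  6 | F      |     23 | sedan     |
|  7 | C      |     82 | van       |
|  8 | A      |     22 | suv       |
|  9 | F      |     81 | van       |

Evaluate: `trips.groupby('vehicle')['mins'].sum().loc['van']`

group by vehicle, sum of mins:
vehicle
sedan     77
suv       22
van      477
Name: mins, dtype: int64
Then the value at index 'van': 477

477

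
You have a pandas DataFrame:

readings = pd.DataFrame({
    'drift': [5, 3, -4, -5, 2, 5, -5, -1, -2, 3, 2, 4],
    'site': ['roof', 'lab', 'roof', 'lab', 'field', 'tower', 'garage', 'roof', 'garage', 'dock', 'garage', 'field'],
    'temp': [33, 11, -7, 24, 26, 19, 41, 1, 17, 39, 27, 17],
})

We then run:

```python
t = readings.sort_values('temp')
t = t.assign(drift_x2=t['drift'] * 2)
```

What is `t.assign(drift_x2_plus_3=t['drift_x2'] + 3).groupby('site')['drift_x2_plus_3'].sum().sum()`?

sort by temp:
    drift    site  temp
2      -4    roof    -7
7      -1    roof     1
1       3     lab    11
8      -2  garage    17
11      4   field    17
5       5   tower    19
3      -5     lab    24
4       2   field    26
10      2  garage    27
0       5    roof    33
9       3    dock    39
6      -5  garage    41
add column drift_x2 = t['drift'] * 2:
    drift    site  temp  drift_x2
2      -4    roof    -7        -8
7      -1    roof     1        -2
1       3     lab    11         6
8      -2  garage    17        -4
11      4   field    17         8
5       5   tower    19        10
3      -5     lab    24       -10
4       2   field    26         4
10      2  garage    27         4
0       5    roof    33        10
9       3    dock    39         6
6      -5  garage    41       -10
add column drift_x2_plus_3 = t['drift_x2'] + 3:
    drift    site  temp  drift_x2  drift_x2_plus_3
2      -4    roof    -7        -8               -5
7      -1    roof     1        -2                1
1       3     lab    11         6                9
8      -2  garage    17        -4               -1
11      4   field    17         8               11
5       5   tower    19        10               13
3      -5     lab    24       -10               -7
4       2   field    26         4                7
10      2  garage    27         4                7
0       5    roof    33        10               13
9       3    dock    39         6                9
6      -5  garage    41       -10               -7
group by site, sum of drift_x2_plus_3:
site
dock       9
field     18
garage    -1
lab        2
roof       9
tower     13
Name: drift_x2_plus_3, dtype: int64
Taking the sum of the resulting series gives 50.

50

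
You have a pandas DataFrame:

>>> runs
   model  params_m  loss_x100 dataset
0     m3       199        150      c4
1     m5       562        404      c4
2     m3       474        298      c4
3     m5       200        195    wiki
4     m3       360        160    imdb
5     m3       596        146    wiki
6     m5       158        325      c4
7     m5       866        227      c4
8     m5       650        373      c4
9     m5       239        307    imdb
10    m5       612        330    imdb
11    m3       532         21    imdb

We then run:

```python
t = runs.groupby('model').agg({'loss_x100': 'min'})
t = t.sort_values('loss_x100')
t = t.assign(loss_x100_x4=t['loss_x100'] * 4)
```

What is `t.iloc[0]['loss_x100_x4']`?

group by model, min of loss_x100:
       loss_x100
model           
m3            21
m5           195
sort by loss_x100:
       loss_x100
model           
m3            21
m5           195
add column loss_x100_x4 = t['loss_x100'] * 4:
       loss_x100  loss_x100_x4
model                         
m3            21            84
m5           195           780
Finally, value at position 0, column 'loss_x100_x4' = 84.

84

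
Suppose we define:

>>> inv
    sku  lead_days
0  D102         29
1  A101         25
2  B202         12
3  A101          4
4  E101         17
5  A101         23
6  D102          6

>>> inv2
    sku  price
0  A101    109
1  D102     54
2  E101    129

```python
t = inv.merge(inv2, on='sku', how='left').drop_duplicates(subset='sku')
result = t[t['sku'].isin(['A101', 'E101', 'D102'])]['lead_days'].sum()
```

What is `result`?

merge on 'sku' (how='left') → 7 rows:
    sku  lead_days  price
0  D102         29   54.0
1  A101         25  109.0
2  B202         12    NaN
3  A101          4  109.0
4  E101         17  129.0
5  A101         23  109.0
6  D102          6   54.0
drop duplicate sku (keep=first):
    sku  lead_days  price
0  D102         29   54.0
1  A101         25  109.0
2  B202         12    NaN
4  E101         17  129.0
filter rows where sku in ['A101', 'E101', 'D102']:
    sku  lead_days  price
0  D102         29   54.0
1  A101         25  109.0
4  E101         17  129.0
Finally, sum of column 'lead_days' = 71.

71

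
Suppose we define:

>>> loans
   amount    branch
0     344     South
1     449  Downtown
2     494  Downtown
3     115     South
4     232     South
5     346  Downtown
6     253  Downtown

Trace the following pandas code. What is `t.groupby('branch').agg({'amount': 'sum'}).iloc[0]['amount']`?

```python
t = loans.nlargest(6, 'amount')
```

1542

take 6 rows with largest amount:
   amount    branch
2     494  Downtown
1     449  Downtown
5     346  Downtown
0     344     South
6     253  Downtown
4     232     South
group by branch, sum of amount:
          amount
branch          
Downtown    1542
South        576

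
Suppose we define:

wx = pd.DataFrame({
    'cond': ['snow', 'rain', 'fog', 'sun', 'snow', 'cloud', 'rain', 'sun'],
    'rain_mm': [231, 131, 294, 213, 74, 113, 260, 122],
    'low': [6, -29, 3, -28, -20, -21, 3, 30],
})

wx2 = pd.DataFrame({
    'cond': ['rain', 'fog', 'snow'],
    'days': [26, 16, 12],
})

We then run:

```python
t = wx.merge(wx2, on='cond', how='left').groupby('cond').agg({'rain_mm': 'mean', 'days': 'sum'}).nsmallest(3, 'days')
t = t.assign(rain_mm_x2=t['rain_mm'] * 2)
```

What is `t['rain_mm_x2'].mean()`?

383.0

merge on 'cond' (how='left') → 8 rows:
    cond  rain_mm  low  days
0   snow      231    6  12.0
1   rain      131  -29  26.0
2    fog      294    3  16.0
3    sun      213  -28   NaN
4   snow       74  -20  12.0
5  cloud      113  -21   NaN
6   rain      260    3  26.0
7    sun      122   30   NaN
group by cond: mean(rain_mm), sum(days):
       rain_mm  days
cond                
cloud    113.0   0.0
fog      294.0  16.0
rain     195.5  52.0
snow     152.5  24.0
sun      167.5   0.0
take 3 rows with smallest days:
       rain_mm  days
cond                
cloud    113.0   0.0
sun      167.5   0.0
fog      294.0  16.0
add column rain_mm_x2 = t['rain_mm'] * 2:
       rain_mm  days  rain_mm_x2
cond                            
cloud    113.0   0.0       226.0
sun      167.5   0.0       335.0
fog      294.0  16.0       588.0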